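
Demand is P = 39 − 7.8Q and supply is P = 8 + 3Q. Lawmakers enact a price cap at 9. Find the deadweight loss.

Competitive equilibrium: 39 − 7.8Q = 8 + 3Q → Q* = 2.8704, P* = 16.6111.
At the ceiling P = 9, quantity supplied = (9 − 8)/3 = 0.3333.
Willingness to pay at Q' = 0.3333: 39 − 7.8·0.3333 = 36.4003.
ΔQ = 2.8704 − 0.3333 = 2.5371; wedge = 36.4003 − 9 = 27.4003.
DWL = ½ × 2.5371 × 27.4003 = 34.76.

34.76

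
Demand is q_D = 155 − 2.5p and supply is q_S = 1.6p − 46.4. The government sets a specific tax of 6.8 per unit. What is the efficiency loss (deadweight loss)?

22.56

In inverse form: demand p = 62 − 0.4q, supply p = 29 + 0.625q.
Competitive equilibrium: 62 − 0.4q = 29 + 0.625q → q* = 32.1951, p* = 49.122.
With the tax, the buyer price exceeds the seller price by 6.8: (62 − 0.4q) − (29 + 0.625q) = 6.8 → q' = 25.561.
Δq = 32.1951 − 25.561 = 6.6341; the wedge equals the tax, 6.8.
The triangle = ½ × 6.6341 × 6.8 = 22.56.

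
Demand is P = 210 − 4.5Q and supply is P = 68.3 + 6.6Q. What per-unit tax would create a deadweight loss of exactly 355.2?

Competitive equilibrium: 210 − 4.5Q = 68.3 + 6.6Q → Q* = 12.7658, P* = 152.5541.
A tax t gives ΔQ = t/11.1 and wedge t, so DWL = t²/22.2.
t²/22.2 = 355.2 → t² = 7885.44 → t = 88.8.

88.8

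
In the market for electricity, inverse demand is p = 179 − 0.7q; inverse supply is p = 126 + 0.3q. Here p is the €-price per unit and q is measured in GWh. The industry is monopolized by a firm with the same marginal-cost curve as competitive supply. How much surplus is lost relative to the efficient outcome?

€238.13

Competitive equilibrium: 179 − 0.7q = 126 + 0.3q → q* = 53, p* = 141.9.
Marginal revenue: MR = 179 − 1.4q. Set MR = MC: 179 − 1.4q = 126 + 0.3q → q_m = 31.1765.
Price p_m = 179 − 0.7·31.1765 = 157.1765; MC(q_m) = 126 + 0.3·31.1765 = 135.353.
Competitive q* = 53, so Δq = 21.8235; wedge = 157.1765 − 135.353 = 21.8235.
Deadweight loss = ½ × 21.8235 × 21.8235 = €238.13.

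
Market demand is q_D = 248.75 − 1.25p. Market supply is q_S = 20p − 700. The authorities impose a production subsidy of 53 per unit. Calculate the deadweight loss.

1652.35

In inverse form: demand p = 199 − 0.8q, supply p = 35 + 0.05q.
Competitive equilibrium: 199 − 0.8q = 35 + 0.05q → q* = 192.9412, p* = 44.6471.
The subsidy lowers effective supply by 53: p = 0.05q − 18.
New quantity: 199 − 0.8q = 0.05q − 18 → q' = 255.2941.
Overproduction Δq = 255.2941 − 192.9412 = 62.3529; wedge = subsidy = 53.
DWL = ½ × 62.3529 × 53 = 1652.35.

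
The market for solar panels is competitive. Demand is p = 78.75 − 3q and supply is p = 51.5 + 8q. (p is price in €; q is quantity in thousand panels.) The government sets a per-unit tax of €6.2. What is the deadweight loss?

€1.75 thousand

Competitive equilibrium: 78.75 − 3q = 51.5 + 8q → q* = 2.4773, p* = 71.3182.
With the tax, the buyer price exceeds the seller price by 6.2: (78.75 − 3q) − (51.5 + 8q) = 6.2 → q' = 1.9136.
Δq = 2.4773 − 1.9136 = 0.5637; the wedge equals the tax, 6.2.
Welfare loss = ½ × 0.5637 × 6.2 = €1.75 thousand.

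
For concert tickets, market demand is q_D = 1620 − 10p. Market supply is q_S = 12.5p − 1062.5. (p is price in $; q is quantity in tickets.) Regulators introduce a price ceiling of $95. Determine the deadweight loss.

In inverse form: demand p = 162 − 0.1q, supply p = 85 + 0.08q.
Competitive equilibrium: 162 − 0.1q = 85 + 0.08q → q* = 427.77778, p* = 119.22222.
At the ceiling p = 95, quantity supplied = (95 − 85)/0.08 = 125.
Willingness to pay at q' = 125: 162 − 0.1·125 = 149.5.
Δq = 427.77778 − 125 = 302.77778; wedge = 149.5 − 95 = 54.5.
Deadweight loss = ½ × 302.77778 × 54.5 = $8250.69.

$8250.69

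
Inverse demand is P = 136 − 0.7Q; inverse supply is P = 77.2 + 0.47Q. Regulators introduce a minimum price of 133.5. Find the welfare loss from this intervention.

Competitive equilibrium: 136 − 0.7Q = 77.2 + 0.47Q → Q* = 50.2564, P* = 100.8205.
At the floor P = 133.5, quantity demanded = (136 − 133.5)/0.7 = 3.5714.
Sellers' marginal cost at Q' = 3.5714: 77.2 + 0.47·3.5714 = 78.8786.
ΔQ = 50.2564 − 3.5714 = 46.685; wedge = 133.5 − 78.8786 = 54.6214.
DWL = ½ × 46.685 × 54.6214 = 1275.

1275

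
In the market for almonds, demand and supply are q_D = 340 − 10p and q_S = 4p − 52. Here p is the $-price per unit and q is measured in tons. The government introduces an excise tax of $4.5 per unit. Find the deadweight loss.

$28.93

In inverse form: demand p = 34 − 0.1q, supply p = 13 + 0.25q.
Competitive equilibrium: 34 − 0.1q = 13 + 0.25q → q* = 60, p* = 28.
With the tax, the buyer price exceeds the seller price by 4.5: (34 − 0.1q) − (13 + 0.25q) = 4.5 → q' = 47.1429.
Δq = 60 − 47.1429 = 12.8571; the wedge equals the tax, 4.5.
The triangle = ½ × 12.8571 × 4.5 = $28.93.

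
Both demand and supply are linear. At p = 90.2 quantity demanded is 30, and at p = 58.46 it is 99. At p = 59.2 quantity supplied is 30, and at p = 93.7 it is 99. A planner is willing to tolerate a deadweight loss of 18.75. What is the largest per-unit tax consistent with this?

Demand slope = (58.46 − 90.2)/(99 − 30) = −0.46, so p = 104 − 0.46q.
Supply slope = (93.7 − 59.2)/(99 − 30) = 0.5, so p = 44.2 + 0.5q.
Competitive equilibrium: 104 − 0.46q = 44.2 + 0.5q → q* = 62.2917, p* = 75.3458.
A tax t gives Δq = t/0.96 and wedge t, so DWL = t²/1.92.
t²/1.92 = 18.75 → t² = 36 → t = 6.

6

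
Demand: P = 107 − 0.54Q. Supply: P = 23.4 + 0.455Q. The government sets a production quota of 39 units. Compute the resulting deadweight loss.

1008.34

Competitive equilibrium: 107 − 0.54Q = 23.4 + 0.455Q → Q* = 84.0201, P* = 61.6291.
At Q = 39: demand price = 107 − 0.54·39 = 85.94; supply price = 23.4 + 0.455·39 = 41.145.
ΔQ = 84.0201 − 39 = 45.0201; wedge = 85.94 − 41.145 = 44.795.
DWL = ½ × 45.0201 × 44.795 = 1008.34.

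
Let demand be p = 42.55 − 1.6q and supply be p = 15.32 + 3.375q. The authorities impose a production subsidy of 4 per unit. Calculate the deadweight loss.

Competitive equilibrium: 42.55 − 1.6q = 15.32 + 3.375q → q* = 5.4734, p* = 33.7926.
The subsidy lowers effective supply by 4: p = 11.32 + 3.375q.
New quantity: 42.55 − 1.6q = 11.32 + 3.375q → q' = 6.2774.
Overproduction Δq = 6.2774 − 5.4734 = 0.804; wedge = subsidy = 4.
Deadweight loss = ½ × 0.804 × 4 = 1.61.

1.61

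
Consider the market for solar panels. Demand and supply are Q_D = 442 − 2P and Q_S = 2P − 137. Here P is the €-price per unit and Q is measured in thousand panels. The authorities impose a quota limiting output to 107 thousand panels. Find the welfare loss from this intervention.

In inverse form: demand P = 221 − 0.5Q, supply P = 68.5 + 0.5Q.
Competitive equilibrium: 221 − 0.5Q = 68.5 + 0.5Q → Q* = 152.5, P* = 144.75.
At Q = 107: demand price = 221 − 0.5·107 = 167.5; supply price = 68.5 + 0.5·107 = 122.
ΔQ = 152.5 − 107 = 45.5; wedge = 167.5 − 122 = 45.5.
The triangle = ½ × 45.5 × 45.5 = €1035.125 thousand.

€1035.125 thousand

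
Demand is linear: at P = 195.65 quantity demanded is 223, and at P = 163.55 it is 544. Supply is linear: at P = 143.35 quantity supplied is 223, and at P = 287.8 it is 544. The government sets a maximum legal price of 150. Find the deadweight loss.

Demand slope = (163.55 − 195.65)/(544 − 223) = −0.1, so P = 217.95 − 0.1Q.
Supply slope = (287.8 − 143.35)/(544 − 223) = 0.45, so P = 43 + 0.45Q.
Competitive equilibrium: 217.95 − 0.1Q = 43 + 0.45Q → Q* = 318.0909, P* = 186.1409.
At the ceiling P = 150, quantity supplied = (150 − 43)/0.45 = 237.7778.
Willingness to pay at Q' = 237.7778: 217.95 − 0.1·237.7778 = 194.1722.
ΔQ = 318.0909 − 237.7778 = 80.3131; wedge = 194.1722 − 150 = 44.1722.
The triangle = ½ × 80.3131 × 44.1722 = 1773.80.

1773.80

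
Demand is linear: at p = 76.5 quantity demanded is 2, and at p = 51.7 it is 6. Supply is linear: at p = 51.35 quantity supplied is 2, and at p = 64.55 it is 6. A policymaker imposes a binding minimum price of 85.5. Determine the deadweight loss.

79.81

Demand slope = (51.7 − 76.5)/(6 − 2) = −6.2, so p = 88.9 − 6.2q.
Supply slope = (64.55 − 51.35)/(6 − 2) = 3.3, so p = 44.75 + 3.3q.
Competitive equilibrium: 88.9 − 6.2q = 44.75 + 3.3q → q* = 4.6474, p* = 60.0863.
At the floor p = 85.5, quantity demanded = (88.9 − 85.5)/6.2 = 0.5484.
Sellers' marginal cost at q' = 0.5484: 44.75 + 3.3·0.5484 = 46.5597.
Δq = 4.6474 − 0.5484 = 4.099; wedge = 85.5 − 46.5597 = 38.9403.
DWL = ½ × 4.099 × 38.9403 = 79.81.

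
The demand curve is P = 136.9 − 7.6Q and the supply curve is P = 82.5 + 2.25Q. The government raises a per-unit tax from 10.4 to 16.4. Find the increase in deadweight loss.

8.16

Competitive equilibrium: 136.9 − 7.6Q = 82.5 + 2.25Q → Q* = 5.5228, P* = 94.9264.
For a per-unit tax t: ΔQ = t/9.85, so DWL = ½·t·(t/9.85) = t²/19.7.
At t = 10.4: DWL = 5.49. At t = 16.4: DWL = 13.653.
Increase = 13.653 − 5.49 = 8.16.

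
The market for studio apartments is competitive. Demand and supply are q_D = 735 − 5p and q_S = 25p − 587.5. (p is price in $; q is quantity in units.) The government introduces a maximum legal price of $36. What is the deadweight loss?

$4900.52

In inverse form: demand p = 147 − 0.2q, supply p = 23.5 + 0.04q.
Competitive equilibrium: 147 − 0.2q = 23.5 + 0.04q → q* = 514.5833, p* = 44.0833.
At the ceiling p = 36, quantity supplied = (36 − 23.5)/0.04 = 312.5.
Willingness to pay at q' = 312.5: 147 − 0.2·312.5 = 84.5.
Δq = 514.5833 − 312.5 = 202.0833; wedge = 84.5 − 36 = 48.5.
Deadweight loss = ½ × 202.0833 × 48.5 = $4900.52.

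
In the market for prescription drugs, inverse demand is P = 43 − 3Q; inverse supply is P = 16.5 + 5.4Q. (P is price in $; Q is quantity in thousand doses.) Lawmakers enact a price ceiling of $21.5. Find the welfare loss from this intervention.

$20.86 thousand

Competitive equilibrium: 43 − 3Q = 16.5 + 5.4Q → Q* = 3.15476, P* = 33.53571.
At the ceiling P = 21.5, quantity supplied = (21.5 − 16.5)/5.4 = 0.92593.
Willingness to pay at Q' = 0.92593: 43 − 3·0.92593 = 40.22221.
ΔQ = 3.15476 − 0.92593 = 2.22883; wedge = 40.22221 − 21.5 = 18.72221.
The triangle = ½ × 2.22883 × 18.72221 = $20.86 thousand.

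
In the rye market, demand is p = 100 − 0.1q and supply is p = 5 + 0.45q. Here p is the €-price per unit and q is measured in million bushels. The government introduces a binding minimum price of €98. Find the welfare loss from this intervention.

€6414.55 million

Competitive equilibrium: 100 − 0.1q = 5 + 0.45q → q* = 172.7273, p* = 82.7273.
At the floor p = 98, quantity demanded = (100 − 98)/0.1 = 20.
Sellers' marginal cost at q' = 20: 5 + 0.45·20 = 14.
Δq = 172.7273 − 20 = 152.7273; wedge = 98 − 14 = 84.
Deadweight loss = ½ × 152.7273 × 84 = €6414.55 million.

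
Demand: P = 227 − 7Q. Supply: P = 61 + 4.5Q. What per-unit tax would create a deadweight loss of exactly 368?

Competitive equilibrium: 227 − 7Q = 61 + 4.5Q → Q* = 14.4348, P* = 125.9565.
A tax t gives ΔQ = t/11.5 and wedge t, so DWL = t²/23.
t²/23 = 368 → t² = 8464 → t = 92.

92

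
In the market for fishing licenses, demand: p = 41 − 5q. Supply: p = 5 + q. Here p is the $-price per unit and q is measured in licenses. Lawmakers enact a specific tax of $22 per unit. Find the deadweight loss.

Competitive equilibrium: 41 − 5q = 5 + q → q* = 6, p* = 11.
With the tax, the buyer price exceeds the seller price by 22: (41 − 5q) − (5 + q) = 22 → q' = 2.3333.
Δq = 6 − 2.3333 = 3.6667; the wedge equals the tax, 22.
DWL = ½ × 3.6667 × 22 = $40.33.

$40.33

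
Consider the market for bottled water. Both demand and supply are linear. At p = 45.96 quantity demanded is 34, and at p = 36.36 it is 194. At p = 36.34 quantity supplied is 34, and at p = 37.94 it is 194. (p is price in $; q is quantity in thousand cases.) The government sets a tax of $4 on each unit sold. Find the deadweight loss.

Demand slope = (36.36 − 45.96)/(194 − 34) = −0.06, so p = 48 − 0.06q.
Supply slope = (37.94 − 36.34)/(194 − 34) = 0.01, so p = 36 + 0.01q.
Competitive equilibrium: 48 − 0.06q = 36 + 0.01q → q* = 171.4286, p* = 37.7143.
With the tax, the buyer price exceeds the seller price by 4: (48 − 0.06q) − (36 + 0.01q) = 4 → q' = 114.2857.
Δq = 171.4286 − 114.2857 = 57.1429; the wedge equals the tax, 4.
Welfare loss = ½ × 57.1429 × 4 = $114.29 thousand.

$114.29 thousand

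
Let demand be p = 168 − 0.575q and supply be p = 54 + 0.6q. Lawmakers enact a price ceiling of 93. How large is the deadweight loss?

Competitive equilibrium: 168 − 0.575q = 54 + 0.6q → q* = 97.0213, p* = 112.2128.
At the ceiling p = 93, quantity supplied = (93 − 54)/0.6 = 65.
Willingness to pay at q' = 65: 168 − 0.575·65 = 130.625.
Δq = 97.0213 − 65 = 32.0213; wedge = 130.625 − 93 = 37.625.
The triangle = ½ × 32.0213 × 37.625 = 602.40.

602.40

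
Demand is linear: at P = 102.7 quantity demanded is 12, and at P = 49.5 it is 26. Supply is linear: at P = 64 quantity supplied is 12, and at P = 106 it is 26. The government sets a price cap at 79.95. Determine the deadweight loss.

Demand slope = (49.5 − 102.7)/(26 − 12) = −3.8, so P = 148.3 − 3.8Q.
Supply slope = (106 − 64)/(26 − 12) = 3, so P = 28 + 3Q.
Competitive equilibrium: 148.3 − 3.8Q = 28 + 3Q → Q* = 17.6912, P* = 81.0735.
At the ceiling P = 79.95, quantity supplied = (79.95 − 28)/3 = 17.3167.
Willingness to pay at Q' = 17.3167: 148.3 − 3.8·17.3167 = 82.4965.
ΔQ = 17.6912 − 17.3167 = 0.3745; wedge = 82.4965 − 79.95 = 2.5465.
The triangle = ½ × 0.3745 × 2.5465 = 0.48.

0.48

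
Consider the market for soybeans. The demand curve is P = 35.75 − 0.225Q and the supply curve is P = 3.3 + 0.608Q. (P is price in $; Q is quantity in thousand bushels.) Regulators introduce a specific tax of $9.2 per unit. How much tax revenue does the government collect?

Competitive equilibrium: 35.75 − 0.225Q = 3.3 + 0.608Q → Q* = 38.9556, P* = 26.985.
With the tax, the buyer price exceeds the seller price by 9.2: (35.75 − 0.225Q) − (3.3 + 0.608Q) = 9.2 → Q' = 27.9112.
Tax revenue = 9.2 × 27.9112 = $256.78 thousand.

$256.78 thousand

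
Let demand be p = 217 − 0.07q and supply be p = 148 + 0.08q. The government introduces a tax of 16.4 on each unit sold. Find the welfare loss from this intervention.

Competitive equilibrium: 217 − 0.07q = 148 + 0.08q → q* = 460, p* = 184.8.
With the tax, the buyer price exceeds the seller price by 16.4: (217 − 0.07q) − (148 + 0.08q) = 16.4 → q' = 350.6667.
Δq = 460 − 350.6667 = 109.3333; the wedge equals the tax, 16.4.
Welfare loss = ½ × 109.3333 × 16.4 = 896.53.

896.53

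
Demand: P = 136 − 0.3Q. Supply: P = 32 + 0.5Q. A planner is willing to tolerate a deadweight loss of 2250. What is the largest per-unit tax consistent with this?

Competitive equilibrium: 136 − 0.3Q = 32 + 0.5Q → Q* = 130, P* = 97.
A tax t gives ΔQ = t/0.8 and wedge t, so DWL = t²/1.6.
t²/1.6 = 2250 → t² = 3600 → t = 60.

60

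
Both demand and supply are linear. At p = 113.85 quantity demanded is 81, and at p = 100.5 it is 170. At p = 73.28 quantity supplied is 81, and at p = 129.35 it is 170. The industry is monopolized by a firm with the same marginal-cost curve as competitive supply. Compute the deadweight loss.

179.50

Demand slope = (100.5 − 113.85)/(170 − 81) = −0.15, so p = 126 − 0.15q.
Supply slope = (129.35 − 73.28)/(170 − 81) = 0.63, so p = 22.25 + 0.63q.
Competitive equilibrium: 126 − 0.15q = 22.25 + 0.63q → q* = 133.0128, p* = 106.0481.
Marginal revenue: MR = 126 − 0.3q. Set MR = MC: 126 − 0.3q = 22.25 + 0.63q → q_m = 111.5591.
Price p_m = 126 − 0.15·111.5591 = 109.2661; MC(q_m) = 22.25 + 0.63·111.5591 = 92.5322.
Competitive q* = 133.0128, so Δq = 21.4537; wedge = 109.2661 − 92.5322 = 16.7339.
The triangle = ½ × 21.4537 × 16.7339 = 179.50.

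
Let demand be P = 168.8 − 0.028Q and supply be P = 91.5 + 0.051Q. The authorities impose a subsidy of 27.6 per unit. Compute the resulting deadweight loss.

Competitive equilibrium: 168.8 − 0.028Q = 91.5 + 0.051Q → Q* = 978.481, P* = 141.4025.
The subsidy lowers effective supply by 27.6: P = 63.9 + 0.051Q.
New quantity: 168.8 − 0.028Q = 63.9 + 0.051Q → Q' = 1327.8481.
Overproduction ΔQ = 1327.8481 − 978.481 = 349.3671; wedge = subsidy = 27.6.
Welfare loss = ½ × 349.3671 × 27.6 = 4821.27.

4821.27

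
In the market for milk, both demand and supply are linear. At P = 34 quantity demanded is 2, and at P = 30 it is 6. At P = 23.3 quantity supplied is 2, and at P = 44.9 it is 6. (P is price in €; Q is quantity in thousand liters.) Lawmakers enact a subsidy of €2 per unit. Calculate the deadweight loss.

Demand slope = (30 − 34)/(6 − 2) = −1, so P = 36 − Q.
Supply slope = (44.9 − 23.3)/(6 − 2) = 5.4, so P = 12.5 + 5.4Q.
Competitive equilibrium: 36 − Q = 12.5 + 5.4Q → Q* = 3.6719, P* = 32.3281.
The subsidy lowers effective supply by 2: P = 10.5 + 5.4Q.
New quantity: 36 − Q = 10.5 + 5.4Q → Q' = 3.9844.
Overproduction ΔQ = 3.9844 − 3.6719 = 0.3125; wedge = subsidy = 2.
DWL = ½ × 0.3125 × 2 = €0.31 thousand.

€0.31 thousand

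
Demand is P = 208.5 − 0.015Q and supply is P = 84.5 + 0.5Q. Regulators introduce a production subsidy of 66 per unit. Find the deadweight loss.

4229.13

Competitive equilibrium: 208.5 − 0.015Q = 84.5 + 0.5Q → Q* = 240.7767, P* = 204.88835.
The subsidy lowers effective supply by 66: P = 18.5 + 0.5Q.
New quantity: 208.5 − 0.015Q = 18.5 + 0.5Q → Q' = 368.93204.
Overproduction ΔQ = 368.93204 − 240.7767 = 128.15534; wedge = subsidy = 66.
The triangle = ½ × 128.15534 × 66 = 4229.13.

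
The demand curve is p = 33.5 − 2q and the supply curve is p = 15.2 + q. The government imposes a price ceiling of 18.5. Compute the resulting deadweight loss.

Competitive equilibrium: 33.5 − 2q = 15.2 + q → q* = 6.1, p* = 21.3.
At the ceiling p = 18.5, quantity supplied = (18.5 − 15.2)/1 = 3.3.
Willingness to pay at q' = 3.3: 33.5 − 2·3.3 = 26.9.
Δq = 6.1 − 3.3 = 2.8; wedge = 26.9 − 18.5 = 8.4.
DWL = ½ × 2.8 × 8.4 = 11.76.

11.76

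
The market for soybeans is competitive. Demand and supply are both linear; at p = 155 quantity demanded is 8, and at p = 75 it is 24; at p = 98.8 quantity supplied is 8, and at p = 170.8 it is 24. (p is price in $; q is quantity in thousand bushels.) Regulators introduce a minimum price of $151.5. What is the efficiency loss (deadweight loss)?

$129.22 thousand

Demand slope = (75 − 155)/(24 − 8) = −5, so p = 195 − 5q.
Supply slope = (170.8 − 98.8)/(24 − 8) = 4.5, so p = 62.8 + 4.5q.
Competitive equilibrium: 195 − 5q = 62.8 + 4.5q → q* = 13.9158, p* = 125.4211.
At the floor p = 151.5, quantity demanded = (195 − 151.5)/5 = 8.7.
Sellers' marginal cost at q' = 8.7: 62.8 + 4.5·8.7 = 101.95.
Δq = 13.9158 − 8.7 = 5.2158; wedge = 151.5 − 101.95 = 49.55.
DWL = ½ × 5.2158 × 49.55 = $129.22 thousand.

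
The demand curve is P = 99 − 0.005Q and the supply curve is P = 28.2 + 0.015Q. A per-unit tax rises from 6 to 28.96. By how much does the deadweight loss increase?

20067.04

Competitive equilibrium: 99 − 0.005Q = 28.2 + 0.015Q → Q* = 3540, P* = 81.3.
For a per-unit tax t: ΔQ = t/0.02, so DWL = ½·t·(t/0.02) = t²/0.04.
At t = 6: DWL = 900. At t = 28.96: DWL = 20967.04.
Increase = 20967.04 − 900 = 20067.04.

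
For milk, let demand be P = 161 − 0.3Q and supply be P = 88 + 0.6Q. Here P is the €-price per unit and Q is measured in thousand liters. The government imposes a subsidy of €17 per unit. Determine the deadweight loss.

Competitive equilibrium: 161 − 0.3Q = 88 + 0.6Q → Q* = 81.1111, P* = 136.6667.
The subsidy lowers effective supply by 17: P = 71 + 0.6Q.
New quantity: 161 − 0.3Q = 71 + 0.6Q → Q' = 100.
Overproduction ΔQ = 100 − 81.1111 = 18.8889; wedge = subsidy = 17.
DWL = ½ × 18.8889 × 17 = €160.56 thousand.

€160.56 thousand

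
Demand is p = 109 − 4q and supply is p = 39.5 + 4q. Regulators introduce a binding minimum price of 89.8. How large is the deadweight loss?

Competitive equilibrium: 109 − 4q = 39.5 + 4q → q* = 8.6875, p* = 74.25.
At the floor p = 89.8, quantity demanded = (109 − 89.8)/4 = 4.8.
Sellers' marginal cost at q' = 4.8: 39.5 + 4·4.8 = 58.7.
Δq = 8.6875 − 4.8 = 3.8875; wedge = 89.8 − 58.7 = 31.1.
DWL = ½ × 3.8875 × 31.1 = 60.45.

60.45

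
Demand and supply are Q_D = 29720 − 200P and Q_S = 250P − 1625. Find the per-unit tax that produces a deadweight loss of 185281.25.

In inverse form: demand P = 148.6 − 0.005Q, supply P = 6.5 + 0.004Q.
Competitive equilibrium: 148.6 − 0.005Q = 6.5 + 0.004Q → Q* = 15788.8889, P* = 69.6556.
A tax t gives ΔQ = t/0.009 and wedge t, so DWL = t²/0.018.
t²/0.018 = 185281.25 → t² = 3335.0625 → t = 57.75.

57.75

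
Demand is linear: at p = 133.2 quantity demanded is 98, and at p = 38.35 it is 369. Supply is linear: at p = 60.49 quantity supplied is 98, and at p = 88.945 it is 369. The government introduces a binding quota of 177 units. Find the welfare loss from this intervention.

Demand slope = (38.35 − 133.2)/(369 − 98) = −0.35, so p = 167.5 − 0.35q.
Supply slope = (88.945 − 60.49)/(369 − 98) = 0.105, so p = 50.2 + 0.105q.
Competitive equilibrium: 167.5 − 0.35q = 50.2 + 0.105q → q* = 257.8022, p* = 77.2692.
At q = 177: demand price = 167.5 − 0.35·177 = 105.55; supply price = 50.2 + 0.105·177 = 68.785.
Δq = 257.8022 − 177 = 80.8022; wedge = 105.55 − 68.785 = 36.765.
Welfare loss = ½ × 80.8022 × 36.765 = 1485.35.

1485.35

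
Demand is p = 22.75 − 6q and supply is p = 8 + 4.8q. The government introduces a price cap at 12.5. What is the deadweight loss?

0.99

Competitive equilibrium: 22.75 − 6q = 8 + 4.8q → q* = 1.3657, p* = 14.5556.
At the ceiling p = 12.5, quantity supplied = (12.5 − 8)/4.8 = 0.9375.
Willingness to pay at q' = 0.9375: 22.75 − 6·0.9375 = 17.125.
Δq = 1.3657 − 0.9375 = 0.4282; wedge = 17.125 − 12.5 = 4.625.
The triangle = ½ × 0.4282 × 4.625 = 0.99.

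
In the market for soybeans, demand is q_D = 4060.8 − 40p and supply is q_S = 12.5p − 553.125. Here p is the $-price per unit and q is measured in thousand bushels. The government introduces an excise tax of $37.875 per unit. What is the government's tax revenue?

In inverse form: demand p = 101.52 − 0.025q, supply p = 44.25 + 0.08q.
Competitive equilibrium: 101.52 − 0.025q = 44.25 + 0.08q → q* = 545.4286, p* = 87.8843.
With the tax, the buyer price exceeds the seller price by 37.875: (101.52 − 0.025q) − (44.25 + 0.08q) = 37.875 → q' = 184.7143.
Tax revenue = 37.875 × 184.7143 = $6996.05 thousand.

$6996.05 thousand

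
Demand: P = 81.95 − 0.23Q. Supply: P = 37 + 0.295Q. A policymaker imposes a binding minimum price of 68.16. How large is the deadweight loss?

172.87

Competitive equilibrium: 81.95 − 0.23Q = 37 + 0.295Q → Q* = 85.619, P* = 62.2576.
At the floor P = 68.16, quantity demanded = (81.95 − 68.16)/0.23 = 59.9565.
Sellers' marginal cost at Q' = 59.9565: 37 + 0.295·59.9565 = 54.6872.
ΔQ = 85.619 − 59.9565 = 25.6625; wedge = 68.16 − 54.6872 = 13.4728.
DWL = ½ × 25.6625 × 13.4728 = 172.87.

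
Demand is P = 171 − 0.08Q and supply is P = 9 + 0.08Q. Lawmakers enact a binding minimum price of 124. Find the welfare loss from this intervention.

Competitive equilibrium: 171 − 0.08Q = 9 + 0.08Q → Q* = 1012.5, P* = 90.
At the floor P = 124, quantity demanded = (171 − 124)/0.08 = 587.5.
Sellers' marginal cost at Q' = 587.5: 9 + 0.08·587.5 = 56.
ΔQ = 1012.5 − 587.5 = 425; wedge = 124 − 56 = 68.
Welfare loss = ½ × 425 × 68 = 14450.

14450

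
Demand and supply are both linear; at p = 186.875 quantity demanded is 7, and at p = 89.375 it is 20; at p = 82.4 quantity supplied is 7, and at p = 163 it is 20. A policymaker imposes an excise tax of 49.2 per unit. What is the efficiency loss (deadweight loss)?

88.34

Demand slope = (89.375 − 186.875)/(20 − 7) = −7.5, so p = 239.375 − 7.5q.
Supply slope = (163 − 82.4)/(20 − 7) = 6.2, so p = 39 + 6.2q.
Competitive equilibrium: 239.375 − 7.5q = 39 + 6.2q → q* = 14.6259, p* = 129.6807.
With the tax, the buyer price exceeds the seller price by 49.2: (239.375 − 7.5q) − (39 + 6.2q) = 49.2 → q' = 11.0347.
Δq = 14.6259 − 11.0347 = 3.5912; the wedge equals the tax, 49.2.
The triangle = ½ × 3.5912 × 49.2 = 88.34.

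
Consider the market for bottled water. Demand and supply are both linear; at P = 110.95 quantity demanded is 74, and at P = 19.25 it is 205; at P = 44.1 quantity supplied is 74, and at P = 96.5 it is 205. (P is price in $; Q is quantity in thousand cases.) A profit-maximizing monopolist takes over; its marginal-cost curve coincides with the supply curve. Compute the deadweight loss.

Demand slope = (19.25 − 110.95)/(205 − 74) = −0.7, so P = 162.75 − 0.7Q.
Supply slope = (96.5 − 44.1)/(205 − 74) = 0.4, so P = 14.5 + 0.4Q.
Competitive equilibrium: 162.75 − 0.7Q = 14.5 + 0.4Q → Q* = 134.7727, P* = 68.4091.
Marginal revenue: MR = 162.75 − 1.4Q. Set MR = MC: 162.75 − 1.4Q = 14.5 + 0.4Q → Q_m = 82.3611.
Price P_m = 162.75 − 0.7·82.3611 = 105.0972; MC(Q_m) = 14.5 + 0.4·82.3611 = 47.4444.
Competitive Q* = 134.7727, so ΔQ = 52.4116; wedge = 105.0972 − 47.4444 = 57.6528.
DWL = ½ × 52.4116 × 57.6528 = $1510.84 thousand.

$1510.84 thousand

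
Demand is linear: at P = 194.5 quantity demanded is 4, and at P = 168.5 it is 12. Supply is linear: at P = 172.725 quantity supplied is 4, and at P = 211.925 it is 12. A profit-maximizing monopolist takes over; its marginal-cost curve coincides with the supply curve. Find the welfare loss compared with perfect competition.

Demand slope = (168.5 − 194.5)/(12 − 4) = −3.25, so P = 207.5 − 3.25Q.
Supply slope = (211.925 − 172.725)/(12 − 4) = 4.9, so P = 153.125 + 4.9Q.
Competitive equilibrium: 207.5 − 3.25Q = 153.125 + 4.9Q → Q* = 6.6718, P* = 185.8167.
Marginal revenue: MR = 207.5 − 6.5Q. Set MR = MC: 207.5 − 6.5Q = 153.125 + 4.9Q → Q_m = 4.7697.
Price P_m = 207.5 − 3.25·4.7697 = 191.9985; MC(Q_m) = 153.125 + 4.9·4.7697 = 176.4965.
Competitive Q* = 6.6718, so ΔQ = 1.9021; wedge = 191.9985 − 176.4965 = 15.502.
Deadweight loss = ½ × 1.9021 × 15.502 = 14.74.

14.74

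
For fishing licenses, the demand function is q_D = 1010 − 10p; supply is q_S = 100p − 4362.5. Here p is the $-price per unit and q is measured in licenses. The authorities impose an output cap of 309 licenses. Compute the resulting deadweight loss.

In inverse form: demand p = 101 − 0.1q, supply p = 43.625 + 0.01q.
Competitive equilibrium: 101 − 0.1q = 43.625 + 0.01q → q* = 521.5909, p* = 48.8409.
At q = 309: demand price = 101 − 0.1·309 = 70.1; supply price = 43.625 + 0.01·309 = 46.715.
Δq = 521.5909 − 309 = 212.5909; wedge = 70.1 − 46.715 = 23.385.
The triangle = ½ × 212.5909 × 23.385 = $2485.72.

$2485.72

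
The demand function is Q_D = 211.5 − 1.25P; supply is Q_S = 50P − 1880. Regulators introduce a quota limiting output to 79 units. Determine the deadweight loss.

In inverse form: demand P = 169.2 − 0.8Q, supply P = 37.6 + 0.02Q.
Competitive equilibrium: 169.2 − 0.8Q = 37.6 + 0.02Q → Q* = 160.4878, P* = 40.8098.
At Q = 79: demand price = 169.2 − 0.8·79 = 106; supply price = 37.6 + 0.02·79 = 39.18.
ΔQ = 160.4878 − 79 = 81.4878; wedge = 106 − 39.18 = 66.82.
DWL = ½ × 81.4878 × 66.82 = 2722.51.

2722.51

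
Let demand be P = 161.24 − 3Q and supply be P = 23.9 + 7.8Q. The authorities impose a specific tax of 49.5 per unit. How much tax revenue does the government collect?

402.60

Competitive equilibrium: 161.24 − 3Q = 23.9 + 7.8Q → Q* = 12.7167, P* = 123.09.
With the tax, the buyer price exceeds the seller price by 49.5: (161.24 − 3Q) − (23.9 + 7.8Q) = 49.5 → Q' = 8.1333.
Tax revenue = 49.5 × 8.1333 = 402.60.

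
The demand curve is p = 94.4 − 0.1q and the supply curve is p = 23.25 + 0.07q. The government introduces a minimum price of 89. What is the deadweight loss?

11294.94

Competitive equilibrium: 94.4 − 0.1q = 23.25 + 0.07q → q* = 418.5294, p* = 52.5471.
At the floor p = 89, quantity demanded = (94.4 − 89)/0.1 = 54.
Sellers' marginal cost at q' = 54: 23.25 + 0.07·54 = 27.03.
Δq = 418.5294 − 54 = 364.5294; wedge = 89 − 27.03 = 61.97.
Welfare loss = ½ × 364.5294 × 61.97 = 11294.94.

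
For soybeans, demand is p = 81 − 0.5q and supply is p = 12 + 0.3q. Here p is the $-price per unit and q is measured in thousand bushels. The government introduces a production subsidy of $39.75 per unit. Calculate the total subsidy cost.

Competitive equilibrium: 81 − 0.5q = 12 + 0.3q → q* = 86.25, p* = 37.875.
The subsidy lowers effective supply by 39.75: p = 0.3q − 27.75.
New quantity: 81 − 0.5q = 0.3q − 27.75 → q' = 135.9375.
Total subsidy cost = 39.75 × 135.9375 = $5403.52 thousand.

$5403.52 thousand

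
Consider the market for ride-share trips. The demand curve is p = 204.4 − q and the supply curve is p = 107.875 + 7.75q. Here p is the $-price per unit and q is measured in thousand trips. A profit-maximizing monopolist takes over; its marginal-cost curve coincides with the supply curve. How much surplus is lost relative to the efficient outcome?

$5.60 thousand

Competitive equilibrium: 204.4 − q = 107.875 + 7.75q → q* = 11.0314, p* = 193.3686.
Marginal revenue: MR = 204.4 − 2q. Set MR = MC: 204.4 − 2q = 107.875 + 7.75q → q_m = 9.9.
Price p_m = 204.4 − 1·9.9 = 194.5; MC(q_m) = 107.875 + 7.75·9.9 = 184.6.
Competitive q* = 11.0314, so Δq = 1.1314; wedge = 194.5 − 184.6 = 9.9.
The triangle = ½ × 1.1314 × 9.9 = $5.60 thousand.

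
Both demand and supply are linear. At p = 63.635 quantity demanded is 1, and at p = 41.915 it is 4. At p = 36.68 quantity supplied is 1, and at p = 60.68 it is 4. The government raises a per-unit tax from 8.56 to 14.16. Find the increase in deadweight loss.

Demand slope = (41.915 − 63.635)/(4 − 1) = −7.24, so p = 70.875 − 7.24q.
Supply slope = (60.68 − 36.68)/(4 − 1) = 8, so p = 28.68 + 8q.
Competitive equilibrium: 70.875 − 7.24q = 28.68 + 8q → q* = 2.7687, p* = 50.8296.
For a per-unit tax t: Δq = t/15.24, so DWL = ½·t·(t/15.24) = t²/30.48.
At t = 8.56: DWL = 2.404. At t = 14.16: DWL = 6.578.
Increase = 6.578 − 2.404 = 4.17.

4.17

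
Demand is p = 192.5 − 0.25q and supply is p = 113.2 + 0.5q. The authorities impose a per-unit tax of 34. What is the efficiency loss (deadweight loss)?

Competitive equilibrium: 192.5 − 0.25q = 113.2 + 0.5q → q* = 105.7333, p* = 166.0667.
With the tax, the buyer price exceeds the seller price by 34: (192.5 − 0.25q) − (113.2 + 0.5q) = 34 → q' = 60.4.
Δq = 105.7333 − 60.4 = 45.3333; the wedge equals the tax, 34.
Deadweight loss = ½ × 45.3333 × 34 = 770.67.

770.67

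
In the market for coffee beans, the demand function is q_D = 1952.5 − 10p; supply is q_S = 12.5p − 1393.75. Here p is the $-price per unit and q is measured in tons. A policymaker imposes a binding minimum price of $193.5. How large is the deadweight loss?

In inverse form: demand p = 195.25 − 0.1q, supply p = 111.5 + 0.08q.
Competitive equilibrium: 195.25 − 0.1q = 111.5 + 0.08q → q* = 465.27778, p* = 148.72222.
At the floor p = 193.5, quantity demanded = (195.25 − 193.5)/0.1 = 17.5.
Sellers' marginal cost at q' = 17.5: 111.5 + 0.08·17.5 = 112.9.
Δq = 465.27778 − 17.5 = 447.77778; wedge = 193.5 − 112.9 = 80.6.
Welfare loss = ½ × 447.77778 × 80.6 = $18045.44.

$18045.44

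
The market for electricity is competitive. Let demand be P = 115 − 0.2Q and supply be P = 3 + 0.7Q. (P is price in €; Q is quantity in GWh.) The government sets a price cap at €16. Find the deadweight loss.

Competitive equilibrium: 115 − 0.2Q = 3 + 0.7Q → Q* = 124.4444, P* = 90.1111.
At the ceiling P = 16, quantity supplied = (16 − 3)/0.7 = 18.5714.
Willingness to pay at Q' = 18.5714: 115 − 0.2·18.5714 = 111.2857.
ΔQ = 124.4444 − 18.5714 = 105.873; wedge = 111.2857 − 16 = 95.2857.
Welfare loss = ½ × 105.873 × 95.2857 = €5044.09.

€5044.09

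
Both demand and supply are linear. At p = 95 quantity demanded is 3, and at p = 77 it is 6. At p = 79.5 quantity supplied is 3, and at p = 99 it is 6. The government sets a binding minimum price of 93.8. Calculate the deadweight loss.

6.76

Demand slope = (77 − 95)/(6 − 3) = −6, so p = 113 − 6q.
Supply slope = (99 − 79.5)/(6 − 3) = 6.5, so p = 60 + 6.5q.
Competitive equilibrium: 113 − 6q = 60 + 6.5q → q* = 4.24, p* = 87.56.
At the floor p = 93.8, quantity demanded = (113 − 93.8)/6 = 3.2.
Sellers' marginal cost at q' = 3.2: 60 + 6.5·3.2 = 80.8.
Δq = 4.24 − 3.2 = 1.04; wedge = 93.8 − 80.8 = 13.
DWL = ½ × 1.04 × 13 = 6.76.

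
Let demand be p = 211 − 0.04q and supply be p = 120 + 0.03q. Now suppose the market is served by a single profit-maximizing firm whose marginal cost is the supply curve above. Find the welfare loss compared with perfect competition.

Competitive equilibrium: 211 − 0.04q = 120 + 0.03q → q* = 1300, p* = 159.
Marginal revenue: MR = 211 − 0.08q. Set MR = MC: 211 − 0.08q = 120 + 0.03q → q_m = 827.2727.
Price p_m = 211 − 0.04·827.2727 = 177.9091; MC(q_m) = 120 + 0.03·827.2727 = 144.8182.
Competitive q* = 1300, so Δq = 472.7273; wedge = 177.9091 − 144.8182 = 33.0909.
DWL = ½ × 472.7273 × 33.0909 = 7821.49.

7821.49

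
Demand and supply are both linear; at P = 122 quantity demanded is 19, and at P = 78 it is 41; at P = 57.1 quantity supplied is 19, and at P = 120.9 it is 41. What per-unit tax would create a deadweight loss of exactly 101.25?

Demand slope = (78 − 122)/(41 − 19) = −2, so P = 160 − 2Q.
Supply slope = (120.9 − 57.1)/(41 − 19) = 2.9, so P = 2 + 2.9Q.
Competitive equilibrium: 160 − 2Q = 2 + 2.9Q → Q* = 32.2449, P* = 95.5102.
A tax t gives ΔQ = t/4.9 and wedge t, so DWL = t²/9.8.
t²/9.8 = 101.25 → t² = 992.25 → t = 31.5.

31.5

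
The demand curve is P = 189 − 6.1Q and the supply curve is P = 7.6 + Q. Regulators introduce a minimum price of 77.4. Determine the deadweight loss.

186.81

Competitive equilibrium: 189 − 6.1Q = 7.6 + Q → Q* = 25.5493, P* = 33.1493.
At the floor P = 77.4, quantity demanded = (189 − 77.4)/6.1 = 18.2951.
Sellers' marginal cost at Q' = 18.2951: 7.6 + 1·18.2951 = 25.8951.
ΔQ = 25.5493 − 18.2951 = 7.2542; wedge = 77.4 − 25.8951 = 51.5049.
DWL = ½ × 7.2542 × 51.5049 = 186.81.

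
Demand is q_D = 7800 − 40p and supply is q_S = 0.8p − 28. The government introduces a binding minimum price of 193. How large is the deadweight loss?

1319.22

In inverse form: demand p = 195 − 0.025q, supply p = 35 + 1.25q.
Competitive equilibrium: 195 − 0.025q = 35 + 1.25q → q* = 125.4902, p* = 191.8627.
At the floor p = 193, quantity demanded = (195 − 193)/0.025 = 80.
Sellers' marginal cost at q' = 80: 35 + 1.25·80 = 135.
Δq = 125.4902 − 80 = 45.4902; wedge = 193 − 135 = 58.
The triangle = ½ × 45.4902 × 58 = 1319.22.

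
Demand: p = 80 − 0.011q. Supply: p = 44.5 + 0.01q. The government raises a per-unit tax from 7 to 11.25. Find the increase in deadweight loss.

Competitive equilibrium: 80 − 0.011q = 44.5 + 0.01q → q* = 1690.4762, p* = 61.4048.
For a per-unit tax t: Δq = t/0.021, so DWL = ½·t·(t/0.021) = t²/0.042.
At t = 7: DWL = 1166.667. At t = 11.25: DWL = 3013.393.
Increase = 3013.393 − 1166.667 = 1846.73.

1846.73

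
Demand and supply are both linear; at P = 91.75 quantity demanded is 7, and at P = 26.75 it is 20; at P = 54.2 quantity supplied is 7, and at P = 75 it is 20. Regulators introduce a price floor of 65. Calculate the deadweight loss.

Demand slope = (26.75 − 91.75)/(20 − 7) = −5, so P = 126.75 − 5Q.
Supply slope = (75 − 54.2)/(20 − 7) = 1.6, so P = 43 + 1.6Q.
Competitive equilibrium: 126.75 − 5Q = 43 + 1.6Q → Q* = 12.6894, P* = 63.303.
At the floor P = 65, quantity demanded = (126.75 − 65)/5 = 12.35.
Sellers' marginal cost at Q' = 12.35: 43 + 1.6·12.35 = 62.76.
ΔQ = 12.6894 − 12.35 = 0.3394; wedge = 65 − 62.76 = 2.24.
The triangle = ½ × 0.3394 × 2.24 = 0.38.

0.38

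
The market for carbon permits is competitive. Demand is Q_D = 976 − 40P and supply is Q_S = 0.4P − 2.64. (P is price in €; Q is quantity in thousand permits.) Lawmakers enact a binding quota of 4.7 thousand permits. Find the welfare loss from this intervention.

€6.97 thousand

In inverse form: demand P = 24.4 − 0.025Q, supply P = 6.6 + 2.5Q.
Competitive equilibrium: 24.4 − 0.025Q = 6.6 + 2.5Q → Q* = 7.0495, P* = 24.2238.
At Q = 4.7: demand price = 24.4 − 0.025·4.7 = 24.2825; supply price = 6.6 + 2.5·4.7 = 18.35.
ΔQ = 7.0495 − 4.7 = 2.3495; wedge = 24.2825 − 18.35 = 5.9325.
Deadweight loss = ½ × 2.3495 × 5.9325 = €6.97 thousand.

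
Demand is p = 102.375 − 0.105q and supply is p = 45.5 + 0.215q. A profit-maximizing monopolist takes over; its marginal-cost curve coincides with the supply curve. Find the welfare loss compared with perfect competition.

Competitive equilibrium: 102.375 − 0.105q = 45.5 + 0.215q → q* = 177.73438, p* = 83.71289.
Marginal revenue: MR = 102.375 − 0.21q. Set MR = MC: 102.375 − 0.21q = 45.5 + 0.215q → q_m = 133.82353.
Price p_m = 102.375 − 0.105·133.82353 = 88.32353; MC(q_m) = 45.5 + 0.215·133.82353 = 74.27206.
Competitive q* = 177.73438, so Δq = 43.91085; wedge = 88.32353 − 74.27206 = 14.05147.
The triangle = ½ × 43.91085 × 14.05147 = 308.51.

308.51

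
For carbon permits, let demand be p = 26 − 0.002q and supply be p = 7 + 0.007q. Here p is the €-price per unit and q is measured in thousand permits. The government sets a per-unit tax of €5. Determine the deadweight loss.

Competitive equilibrium: 26 − 0.002q = 7 + 0.007q → q* = 2111.1111, p* = 21.7778.
With the tax, the buyer price exceeds the seller price by 5: (26 − 0.002q) − (7 + 0.007q) = 5 → q' = 1555.5556.
Δq = 2111.1111 − 1555.5556 = 555.5555; the wedge equals the tax, 5.
DWL = ½ × 555.5555 × 5 = €1388.89 thousand.

€1388.89 thousand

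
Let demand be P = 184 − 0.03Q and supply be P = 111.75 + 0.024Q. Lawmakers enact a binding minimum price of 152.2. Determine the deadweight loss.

2086.11

Competitive equilibrium: 184 − 0.03Q = 111.75 + 0.024Q → Q* = 1337.963, P* = 143.8611.
At the floor P = 152.2, quantity demanded = (184 − 152.2)/0.03 = 1060.
Sellers' marginal cost at Q' = 1060: 111.75 + 0.024·1060 = 137.19.
ΔQ = 1337.963 − 1060 = 277.963; wedge = 152.2 − 137.19 = 15.01.
Deadweight loss = ½ × 277.963 × 15.01 = 2086.11.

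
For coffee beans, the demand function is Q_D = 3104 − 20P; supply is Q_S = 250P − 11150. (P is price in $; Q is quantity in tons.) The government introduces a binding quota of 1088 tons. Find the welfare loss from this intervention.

In inverse form: demand P = 155.2 − 0.05Q, supply P = 44.6 + 0.004Q.
Competitive equilibrium: 155.2 − 0.05Q = 44.6 + 0.004Q → Q* = 2048.1481, P* = 52.7926.
At Q = 1088: demand price = 155.2 − 0.05·1088 = 100.8; supply price = 44.6 + 0.004·1088 = 48.952.
ΔQ = 2048.1481 − 1088 = 960.1481; wedge = 100.8 − 48.952 = 51.848.
Deadweight loss = ½ × 960.1481 × 51.848 = $24890.88.

$24890.88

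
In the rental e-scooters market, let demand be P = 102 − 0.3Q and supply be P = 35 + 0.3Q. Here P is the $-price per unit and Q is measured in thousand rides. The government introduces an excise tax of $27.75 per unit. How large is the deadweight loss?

Competitive equilibrium: 102 − 0.3Q = 35 + 0.3Q → Q* = 111.6667, P* = 68.5.
With the tax, the buyer price exceeds the seller price by 27.75: (102 − 0.3Q) − (35 + 0.3Q) = 27.75 → Q' = 65.4167.
ΔQ = 111.6667 − 65.4167 = 46.25; the wedge equals the tax, 27.75.
The triangle = ½ × 46.25 × 27.75 = $641.72 thousand.

$641.72 thousand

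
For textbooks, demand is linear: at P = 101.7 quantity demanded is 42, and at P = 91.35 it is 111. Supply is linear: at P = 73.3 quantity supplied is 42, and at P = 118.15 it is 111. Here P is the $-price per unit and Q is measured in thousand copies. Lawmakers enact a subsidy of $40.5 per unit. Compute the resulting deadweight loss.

$1025.16 thousand

Demand slope = (91.35 − 101.7)/(111 − 42) = −0.15, so P = 108 − 0.15Q.
Supply slope = (118.15 − 73.3)/(111 − 42) = 0.65, so P = 46 + 0.65Q.
Competitive equilibrium: 108 − 0.15Q = 46 + 0.65Q → Q* = 77.5, P* = 96.375.
The subsidy lowers effective supply by 40.5: P = 5.5 + 0.65Q.
New quantity: 108 − 0.15Q = 5.5 + 0.65Q → Q' = 128.125.
Overproduction ΔQ = 128.125 − 77.5 = 50.625; wedge = subsidy = 40.5.
DWL = ½ × 50.625 × 40.5 = $1025.16 thousand.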